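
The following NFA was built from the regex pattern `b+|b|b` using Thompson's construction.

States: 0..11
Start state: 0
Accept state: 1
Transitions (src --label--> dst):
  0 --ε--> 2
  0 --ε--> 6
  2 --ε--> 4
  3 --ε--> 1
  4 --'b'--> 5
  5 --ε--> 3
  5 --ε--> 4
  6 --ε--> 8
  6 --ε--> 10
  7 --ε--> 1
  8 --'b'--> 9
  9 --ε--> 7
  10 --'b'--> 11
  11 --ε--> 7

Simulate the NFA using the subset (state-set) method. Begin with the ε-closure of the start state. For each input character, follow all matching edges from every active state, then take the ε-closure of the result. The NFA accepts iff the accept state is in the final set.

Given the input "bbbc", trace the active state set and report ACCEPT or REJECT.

Answer: REJECT

Steps:
S₀ = ε-closure({0}) = {0,2,4,6,8,10}
'b' @ 1: {1,3,4,5,7,9,11}  ✓accept
'b' @ 2: {1,3,4,5}  ✓accept
'b' @ 3: {1,3,4,5}  ✓accept
'c' @ 4: {}  — dead — no transitions
final: {}; accept 1 not in set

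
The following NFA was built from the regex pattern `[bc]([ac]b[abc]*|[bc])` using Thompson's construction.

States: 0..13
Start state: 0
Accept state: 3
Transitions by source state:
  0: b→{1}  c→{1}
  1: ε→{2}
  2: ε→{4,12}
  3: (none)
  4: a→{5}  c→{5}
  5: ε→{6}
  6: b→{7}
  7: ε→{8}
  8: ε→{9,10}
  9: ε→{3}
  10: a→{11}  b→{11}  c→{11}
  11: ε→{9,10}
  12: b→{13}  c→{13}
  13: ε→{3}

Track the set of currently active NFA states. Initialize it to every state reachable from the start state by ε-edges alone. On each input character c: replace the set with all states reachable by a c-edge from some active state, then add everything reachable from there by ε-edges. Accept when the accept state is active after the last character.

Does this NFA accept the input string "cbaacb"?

start: ε-closure({0}) = {0}
'c' @ 1: {1,2,4,12}
'b' @ 2: {3,13}  ✓accept
'a' @ 3: {}  — dead — no transitions
rest 'acb' ignored (set empty)
end set {} — state 3 not in

Answer: REJECT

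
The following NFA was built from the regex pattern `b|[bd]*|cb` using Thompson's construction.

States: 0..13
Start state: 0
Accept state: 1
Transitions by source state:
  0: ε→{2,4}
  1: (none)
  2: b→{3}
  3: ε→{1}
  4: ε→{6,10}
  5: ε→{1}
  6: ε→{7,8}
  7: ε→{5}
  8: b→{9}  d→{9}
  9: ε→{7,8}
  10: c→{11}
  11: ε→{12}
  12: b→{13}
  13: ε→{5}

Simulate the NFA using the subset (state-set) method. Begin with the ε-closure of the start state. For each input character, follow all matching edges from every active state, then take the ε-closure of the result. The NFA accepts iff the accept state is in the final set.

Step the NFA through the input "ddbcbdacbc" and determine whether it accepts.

Answer: REJECT

Trace:
S₀ = ε-closure({0}) = {0,1,2,4,5,6,7,8,10}
'd' @ 1: {1,5,7,8,9}  ✓accept
'd' @ 2: {1,5,7,8,9}  ✓accept
'b' @ 3: {1,5,7,8,9}  ✓accept
'c' @ 4: {}  — state set empty
rest 'bdacbc' ignored (set empty)
end set {} — state 1 not in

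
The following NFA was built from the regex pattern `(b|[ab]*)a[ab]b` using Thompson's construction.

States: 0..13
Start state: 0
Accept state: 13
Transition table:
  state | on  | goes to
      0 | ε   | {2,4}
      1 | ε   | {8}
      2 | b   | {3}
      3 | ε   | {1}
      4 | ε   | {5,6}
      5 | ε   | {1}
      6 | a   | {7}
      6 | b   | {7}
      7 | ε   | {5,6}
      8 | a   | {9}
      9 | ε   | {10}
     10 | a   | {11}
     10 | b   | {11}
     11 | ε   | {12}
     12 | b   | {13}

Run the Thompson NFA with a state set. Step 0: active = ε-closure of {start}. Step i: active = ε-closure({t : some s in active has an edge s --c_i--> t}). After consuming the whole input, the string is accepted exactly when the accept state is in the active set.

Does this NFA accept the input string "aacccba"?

S₀ = ε-closure({0}) = {0,1,2,4,5,6,8}
'a' @ 1: {1,5,6,7,8,9,10}
'a' @ 2: {1,5,6,7,8,9,10,11,12}
'c' @ 3: {}  — state set empty
rest 'ccba' ignored (set empty)
end set {} — state 13 not in

Answer: REJECT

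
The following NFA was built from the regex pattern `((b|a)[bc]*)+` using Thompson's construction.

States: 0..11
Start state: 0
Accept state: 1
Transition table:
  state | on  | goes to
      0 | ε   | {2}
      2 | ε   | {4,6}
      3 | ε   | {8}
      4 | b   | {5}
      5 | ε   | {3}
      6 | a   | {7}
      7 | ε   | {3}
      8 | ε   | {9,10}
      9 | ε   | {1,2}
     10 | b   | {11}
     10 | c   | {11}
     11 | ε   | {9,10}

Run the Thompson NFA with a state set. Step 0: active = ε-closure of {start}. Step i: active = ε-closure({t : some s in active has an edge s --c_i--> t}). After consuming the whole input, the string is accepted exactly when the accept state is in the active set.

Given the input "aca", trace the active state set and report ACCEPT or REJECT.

initial (ε-close {0}): {0,2,4,6}
'a' @ 1: {1,2,3,4,6,7,8,9,10}  ✓accept
'c' @ 2: {1,2,4,6,9,10,11}  ✓accept
'a' @ 3: {1,2,3,4,6,7,8,9,10}  ✓accept
end set {1,2,3,4,6,7,8,9,10} — state 1 in

Answer: ACCEPT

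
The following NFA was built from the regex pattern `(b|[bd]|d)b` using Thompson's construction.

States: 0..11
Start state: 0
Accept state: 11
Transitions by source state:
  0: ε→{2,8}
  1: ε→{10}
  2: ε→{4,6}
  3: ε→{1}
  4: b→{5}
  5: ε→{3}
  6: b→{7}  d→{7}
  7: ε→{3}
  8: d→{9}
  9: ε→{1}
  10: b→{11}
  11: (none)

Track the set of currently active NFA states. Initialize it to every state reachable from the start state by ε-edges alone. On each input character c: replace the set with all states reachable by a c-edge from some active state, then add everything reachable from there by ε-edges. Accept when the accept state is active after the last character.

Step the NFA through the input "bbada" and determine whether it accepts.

S₀ = ε-closure({0}) = {0,2,4,6,8}
'b' @ 1: {1,3,5,7,10}
'b' @ 2: {11}  (accept∈set)
'a' @ 3: {}  — no active states
rest 'da' ignored (set empty)
after full input: {}  (accept=11 not in)

Answer: REJECT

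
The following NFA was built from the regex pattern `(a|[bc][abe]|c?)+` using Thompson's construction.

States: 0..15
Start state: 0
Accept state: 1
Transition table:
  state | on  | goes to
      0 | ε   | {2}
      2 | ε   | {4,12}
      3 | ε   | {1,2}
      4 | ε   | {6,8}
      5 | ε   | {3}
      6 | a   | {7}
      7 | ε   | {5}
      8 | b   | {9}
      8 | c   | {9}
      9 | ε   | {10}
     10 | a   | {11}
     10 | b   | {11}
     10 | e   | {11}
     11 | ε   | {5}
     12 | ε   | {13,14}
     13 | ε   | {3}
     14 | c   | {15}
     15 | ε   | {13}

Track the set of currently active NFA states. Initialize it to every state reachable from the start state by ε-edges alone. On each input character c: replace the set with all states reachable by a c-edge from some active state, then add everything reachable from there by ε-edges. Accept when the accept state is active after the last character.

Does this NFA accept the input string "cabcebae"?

Answer: REJECT

Steps:
initial (ε-close {0}): {0,1,2,3,4,6,8,12,13,14}
'c' @ 1: {1,2,3,4,6,8,9,10,12,13,14,15}  [accepting]
'a' @ 2: {1,2,3,4,5,6,7,8,11,12,13,14}  [accepting]
'b' @ 3: {9,10}
'c' @ 4: {}  — dead — no transitions
rest 'ebae' ignored (set empty)
final: {}; accept 1 not in set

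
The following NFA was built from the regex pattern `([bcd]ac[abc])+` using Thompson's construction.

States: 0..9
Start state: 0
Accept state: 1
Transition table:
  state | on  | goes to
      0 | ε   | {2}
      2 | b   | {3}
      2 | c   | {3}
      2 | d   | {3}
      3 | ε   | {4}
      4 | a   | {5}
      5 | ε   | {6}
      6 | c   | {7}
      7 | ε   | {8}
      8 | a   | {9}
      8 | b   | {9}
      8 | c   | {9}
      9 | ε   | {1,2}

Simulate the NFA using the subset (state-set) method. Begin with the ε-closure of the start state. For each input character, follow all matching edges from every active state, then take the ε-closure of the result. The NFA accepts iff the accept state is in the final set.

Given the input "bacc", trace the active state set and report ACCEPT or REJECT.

Answer: ACCEPT

Derivation:
initial (ε-close {0}): {0,2}
'b' @ 1: {3,4}
'a' @ 2: {5,6}
'c' @ 3: {7,8}
'c' @ 4: {1,2,9}  [accepting]
end set {1,2,9} — state 1 in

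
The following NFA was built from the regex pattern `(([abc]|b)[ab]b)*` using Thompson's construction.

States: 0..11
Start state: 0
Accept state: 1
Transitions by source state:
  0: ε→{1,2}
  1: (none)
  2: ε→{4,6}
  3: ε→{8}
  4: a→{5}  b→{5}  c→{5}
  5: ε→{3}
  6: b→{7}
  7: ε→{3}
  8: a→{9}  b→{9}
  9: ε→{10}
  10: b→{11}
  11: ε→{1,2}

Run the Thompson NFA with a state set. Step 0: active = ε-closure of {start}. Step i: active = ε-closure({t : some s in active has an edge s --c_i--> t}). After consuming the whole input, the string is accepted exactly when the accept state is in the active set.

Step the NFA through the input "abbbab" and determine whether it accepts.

Answer: ACCEPT

Derivation:
S₀ = ε-closure({0}) = {0,1,2,4,6}
'a' @ 1: {3,5,8}
'b' @ 2: {9,10}
'b' @ 3: {1,2,4,6,11}  [accepting]
'b' @ 4: {3,5,7,8}
'a' @ 5: {9,10}
'b' @ 6: {1,2,4,6,11}  [accepting]
end set {1,2,4,6,11} — state 1 in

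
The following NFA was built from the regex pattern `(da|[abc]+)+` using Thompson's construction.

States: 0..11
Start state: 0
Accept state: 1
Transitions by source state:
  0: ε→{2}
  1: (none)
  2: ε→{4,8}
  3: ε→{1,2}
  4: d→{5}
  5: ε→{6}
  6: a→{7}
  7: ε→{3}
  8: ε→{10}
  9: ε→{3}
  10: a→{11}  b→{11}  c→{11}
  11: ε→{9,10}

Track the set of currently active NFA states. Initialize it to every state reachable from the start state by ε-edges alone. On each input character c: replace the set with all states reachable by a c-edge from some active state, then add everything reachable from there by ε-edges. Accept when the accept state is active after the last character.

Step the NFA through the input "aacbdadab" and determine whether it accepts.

Answer: ACCEPT

Derivation:
S₀ = ε-closure({0}) = {0,2,4,8,10}
'a' @ 1: {1,2,3,4,8,9,10,11}  (accept∈set)
'a' @ 2: {1,2,3,4,8,9,10,11}  (accept∈set)
'c' @ 3: {1,2,3,4,8,9,10,11}  (accept∈set)
'b' @ 4: {1,2,3,4,8,9,10,11}  (accept∈set)
'd' @ 5: {5,6}
'a' @ 6: {1,2,3,4,7,8,10}  (accept∈set)
'd' @ 7: {5,6}
'a' @ 8: {1,2,3,4,7,8,10}  (accept∈set)
'b' @ 9: {1,2,3,4,8,9,10,11}  (accept∈set)
after full input: {1,2,3,4,8,9,10,11}  (accept=1 in)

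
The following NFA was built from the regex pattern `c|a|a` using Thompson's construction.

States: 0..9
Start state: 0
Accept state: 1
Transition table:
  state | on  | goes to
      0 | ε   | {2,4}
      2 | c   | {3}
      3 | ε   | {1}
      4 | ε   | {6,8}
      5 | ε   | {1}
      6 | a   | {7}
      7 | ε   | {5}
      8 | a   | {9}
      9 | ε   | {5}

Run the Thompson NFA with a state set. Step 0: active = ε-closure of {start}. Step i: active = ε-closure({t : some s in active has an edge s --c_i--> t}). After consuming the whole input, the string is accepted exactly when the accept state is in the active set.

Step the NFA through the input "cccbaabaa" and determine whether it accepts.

initial (ε-close {0}): {0,2,4,6,8}
'c' @ 1: {1,3}  [accepting]
'c' @ 2: {}  — state set empty
rest 'cbaabaa' ignored (set empty)
end set {} — state 1 not in

Answer: REJECT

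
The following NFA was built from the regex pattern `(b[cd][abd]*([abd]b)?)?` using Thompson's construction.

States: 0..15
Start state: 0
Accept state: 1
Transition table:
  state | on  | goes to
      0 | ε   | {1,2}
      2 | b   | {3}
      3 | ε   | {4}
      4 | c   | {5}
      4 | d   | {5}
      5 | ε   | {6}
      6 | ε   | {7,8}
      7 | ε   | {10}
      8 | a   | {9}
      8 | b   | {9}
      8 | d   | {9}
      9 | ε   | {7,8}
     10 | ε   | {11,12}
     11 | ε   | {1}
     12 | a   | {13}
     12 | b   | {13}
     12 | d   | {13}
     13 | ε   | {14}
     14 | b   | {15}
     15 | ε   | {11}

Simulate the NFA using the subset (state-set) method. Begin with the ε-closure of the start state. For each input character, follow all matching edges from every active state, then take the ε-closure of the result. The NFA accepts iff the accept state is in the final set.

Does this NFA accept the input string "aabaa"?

initial (ε-close {0}): {0,1,2}
'a' @ 1: {}  — state set empty
rest 'abaa' ignored (set empty)
final: {}; accept 1 not in set

Answer: REJECT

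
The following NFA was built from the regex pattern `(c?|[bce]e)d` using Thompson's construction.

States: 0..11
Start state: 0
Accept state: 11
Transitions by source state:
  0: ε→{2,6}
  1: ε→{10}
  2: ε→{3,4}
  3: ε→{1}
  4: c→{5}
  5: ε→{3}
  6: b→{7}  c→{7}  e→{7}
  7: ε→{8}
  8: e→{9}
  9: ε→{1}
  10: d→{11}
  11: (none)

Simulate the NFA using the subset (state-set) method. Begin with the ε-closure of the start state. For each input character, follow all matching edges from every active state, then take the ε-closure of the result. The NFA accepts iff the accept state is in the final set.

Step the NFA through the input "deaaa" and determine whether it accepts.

S₀ = ε-closure({0}) = {0,1,2,3,4,6,10}
'd' @ 1: {11}  ✓accept
'e' @ 2: {}  — dead — no transitions
rest 'aaa' ignored (set empty)
end set {} — state 11 not in

Answer: REJECT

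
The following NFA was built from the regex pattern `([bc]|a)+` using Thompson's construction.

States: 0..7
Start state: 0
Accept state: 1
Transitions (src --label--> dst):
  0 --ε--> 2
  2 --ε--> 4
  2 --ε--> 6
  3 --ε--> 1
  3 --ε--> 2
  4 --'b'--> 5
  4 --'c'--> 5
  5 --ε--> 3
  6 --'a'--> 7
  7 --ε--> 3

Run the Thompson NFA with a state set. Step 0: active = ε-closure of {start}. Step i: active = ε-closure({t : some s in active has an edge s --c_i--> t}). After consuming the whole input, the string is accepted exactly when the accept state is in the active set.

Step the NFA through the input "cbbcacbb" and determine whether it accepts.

Answer: ACCEPT

Trace:
S₀ = ε-closure({0}) = {0,2,4,6}
'c' @ 1: {1,2,3,4,5,6}  [accepting]
'b' @ 2: {1,2,3,4,5,6}  [accepting]
'b' @ 3: {1,2,3,4,5,6}  [accepting]
'c' @ 4: {1,2,3,4,5,6}  [accepting]
'a' @ 5: {1,2,3,4,6,7}  [accepting]
'c' @ 6: {1,2,3,4,5,6}  [accepting]
'b' @ 7: {1,2,3,4,5,6}  [accepting]
'b' @ 8: {1,2,3,4,5,6}  [accepting]
end set {1,2,3,4,5,6} — state 1 in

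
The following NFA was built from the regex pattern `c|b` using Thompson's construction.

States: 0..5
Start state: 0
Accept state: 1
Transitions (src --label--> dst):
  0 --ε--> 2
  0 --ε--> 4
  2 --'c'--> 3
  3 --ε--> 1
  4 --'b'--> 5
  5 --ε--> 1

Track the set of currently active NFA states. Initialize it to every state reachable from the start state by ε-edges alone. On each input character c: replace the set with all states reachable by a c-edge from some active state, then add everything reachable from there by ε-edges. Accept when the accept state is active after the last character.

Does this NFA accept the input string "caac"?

start: ε-closure({0}) = {0,2,4}
'c' @ 1: {1,3}  (accept∈set)
'a' @ 2: {}  — state set empty
rest 'ac' ignored (set empty)
final: {}; accept 1 not in set

Answer: REJECT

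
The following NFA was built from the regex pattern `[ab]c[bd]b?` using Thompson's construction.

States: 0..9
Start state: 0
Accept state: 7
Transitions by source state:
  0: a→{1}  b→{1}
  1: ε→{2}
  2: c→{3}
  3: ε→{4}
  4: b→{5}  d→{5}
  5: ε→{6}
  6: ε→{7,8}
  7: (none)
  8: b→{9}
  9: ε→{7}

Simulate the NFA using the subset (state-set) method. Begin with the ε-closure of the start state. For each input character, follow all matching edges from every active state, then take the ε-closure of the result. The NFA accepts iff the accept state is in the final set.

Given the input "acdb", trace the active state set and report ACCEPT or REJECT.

initial (ε-close {0}): {0}
'a' @ 1: {1,2}
'c' @ 2: {3,4}
'd' @ 3: {5,6,7,8}  ✓accept
'b' @ 4: {7,9}  ✓accept
end set {7,9} — state 7 in

Answer: ACCEPT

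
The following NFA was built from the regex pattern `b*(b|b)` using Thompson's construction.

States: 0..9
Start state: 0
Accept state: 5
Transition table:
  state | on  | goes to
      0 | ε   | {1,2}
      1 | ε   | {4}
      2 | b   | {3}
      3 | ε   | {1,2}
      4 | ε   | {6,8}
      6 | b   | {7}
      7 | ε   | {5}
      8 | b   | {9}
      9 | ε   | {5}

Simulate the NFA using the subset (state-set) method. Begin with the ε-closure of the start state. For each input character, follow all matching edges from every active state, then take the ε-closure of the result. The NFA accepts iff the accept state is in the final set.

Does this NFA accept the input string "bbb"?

start: ε-closure({0}) = {0,1,2,4,6,8}
'b' @ 1: {1,2,3,4,5,6,7,8,9}  (accept∈set)
'b' @ 2: {1,2,3,4,5,6,7,8,9}  (accept∈set)
'b' @ 3: {1,2,3,4,5,6,7,8,9}  (accept∈set)
after full input: {1,2,3,4,5,6,7,8,9}  (accept=5 in)

Answer: ACCEPT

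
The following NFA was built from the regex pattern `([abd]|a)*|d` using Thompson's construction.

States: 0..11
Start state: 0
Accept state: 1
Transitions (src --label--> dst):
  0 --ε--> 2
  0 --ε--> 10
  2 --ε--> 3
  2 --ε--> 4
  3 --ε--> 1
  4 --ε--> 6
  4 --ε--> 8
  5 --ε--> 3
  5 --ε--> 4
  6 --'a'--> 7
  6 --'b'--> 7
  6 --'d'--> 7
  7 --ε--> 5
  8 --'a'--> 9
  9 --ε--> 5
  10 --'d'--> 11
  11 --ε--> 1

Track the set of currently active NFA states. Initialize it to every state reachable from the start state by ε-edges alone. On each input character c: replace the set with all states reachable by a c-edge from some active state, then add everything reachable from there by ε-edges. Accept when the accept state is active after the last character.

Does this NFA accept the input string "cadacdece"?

S₀ = ε-closure({0}) = {0,1,2,3,4,6,8,10}
'c' @ 1: {}  — state set empty
rest 'adacdece' ignored (set empty)
end set {} — state 1 not in

Answer: REJECT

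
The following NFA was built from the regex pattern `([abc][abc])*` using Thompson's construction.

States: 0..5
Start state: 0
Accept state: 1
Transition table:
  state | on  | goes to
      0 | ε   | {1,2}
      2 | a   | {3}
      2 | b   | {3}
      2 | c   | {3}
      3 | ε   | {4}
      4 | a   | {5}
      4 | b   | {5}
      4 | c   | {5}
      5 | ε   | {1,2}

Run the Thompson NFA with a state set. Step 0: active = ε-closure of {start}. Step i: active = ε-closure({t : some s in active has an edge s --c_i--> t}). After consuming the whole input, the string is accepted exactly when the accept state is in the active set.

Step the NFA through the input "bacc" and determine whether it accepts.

Answer: ACCEPT

Derivation:
initial (ε-close {0}): {0,1,2}
'b' @ 1: {3,4}
'a' @ 2: {1,2,5}  (accept∈set)
'c' @ 3: {3,4}
'c' @ 4: {1,2,5}  (accept∈set)
final: {1,2,5}; accept 1 in set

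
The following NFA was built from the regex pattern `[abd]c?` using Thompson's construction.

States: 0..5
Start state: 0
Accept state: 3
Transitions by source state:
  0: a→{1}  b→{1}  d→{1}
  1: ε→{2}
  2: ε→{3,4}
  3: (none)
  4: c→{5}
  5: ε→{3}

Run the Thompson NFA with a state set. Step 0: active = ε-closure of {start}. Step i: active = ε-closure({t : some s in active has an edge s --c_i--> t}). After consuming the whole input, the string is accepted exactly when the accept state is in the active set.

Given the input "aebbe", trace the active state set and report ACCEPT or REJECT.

Answer: REJECT

Derivation:
initial (ε-close {0}): {0}
'a' @ 1: {1,2,3,4}  [accepting]
'e' @ 2: {}  — dead — no transitions
rest 'bbe' ignored (set empty)
after full input: {}  (accept=3 not in)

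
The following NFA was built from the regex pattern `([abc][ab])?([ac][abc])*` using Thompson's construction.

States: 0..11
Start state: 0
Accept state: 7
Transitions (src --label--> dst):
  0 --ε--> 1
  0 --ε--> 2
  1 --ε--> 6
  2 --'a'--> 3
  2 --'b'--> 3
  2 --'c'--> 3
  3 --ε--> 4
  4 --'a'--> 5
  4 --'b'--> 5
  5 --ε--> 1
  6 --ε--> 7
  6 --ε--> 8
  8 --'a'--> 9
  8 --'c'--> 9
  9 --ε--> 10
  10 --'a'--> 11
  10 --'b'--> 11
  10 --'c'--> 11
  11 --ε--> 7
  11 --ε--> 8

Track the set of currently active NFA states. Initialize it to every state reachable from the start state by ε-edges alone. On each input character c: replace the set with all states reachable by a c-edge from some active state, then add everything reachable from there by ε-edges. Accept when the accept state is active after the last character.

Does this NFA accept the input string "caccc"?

Answer: REJECT

Steps:
S₀ = ε-closure({0}) = {0,1,2,6,7,8}
'c' @ 1: {3,4,9,10}
'a' @ 2: {1,5,6,7,8,11}  (accept∈set)
'c' @ 3: {9,10}
'c' @ 4: {7,8,11}  (accept∈set)
'c' @ 5: {9,10}
end set {9,10} — state 7 not in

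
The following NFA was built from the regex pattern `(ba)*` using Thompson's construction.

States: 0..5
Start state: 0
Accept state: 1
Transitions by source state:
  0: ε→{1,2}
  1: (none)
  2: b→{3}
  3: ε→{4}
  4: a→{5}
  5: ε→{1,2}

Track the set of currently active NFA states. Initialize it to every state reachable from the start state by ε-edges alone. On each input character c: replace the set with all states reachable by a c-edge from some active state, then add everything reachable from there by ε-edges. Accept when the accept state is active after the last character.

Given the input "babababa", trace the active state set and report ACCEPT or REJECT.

Answer: ACCEPT

Derivation:
start: ε-closure({0}) = {0,1,2}
'b' @ 1: {3,4}
'a' @ 2: {1,2,5}  ✓accept
'b' @ 3: {3,4}
'a' @ 4: {1,2,5}  ✓accept
'b' @ 5: {3,4}
'a' @ 6: {1,2,5}  ✓accept
'b' @ 7: {3,4}
'a' @ 8: {1,2,5}  ✓accept
end set {1,2,5} — state 1 in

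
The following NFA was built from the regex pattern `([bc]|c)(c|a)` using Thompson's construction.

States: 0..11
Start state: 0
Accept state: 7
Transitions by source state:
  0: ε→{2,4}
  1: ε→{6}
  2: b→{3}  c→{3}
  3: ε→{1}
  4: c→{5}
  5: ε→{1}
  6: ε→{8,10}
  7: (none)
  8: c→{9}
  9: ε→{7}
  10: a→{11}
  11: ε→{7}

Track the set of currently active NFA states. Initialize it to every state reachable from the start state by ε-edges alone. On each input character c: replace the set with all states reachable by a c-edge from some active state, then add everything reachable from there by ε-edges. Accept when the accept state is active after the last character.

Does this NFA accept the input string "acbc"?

S₀ = ε-closure({0}) = {0,2,4}
'a' @ 1: {}  — dead — no transitions
rest 'cbc' ignored (set empty)
after full input: {}  (accept=7 not in)

Answer: REJECT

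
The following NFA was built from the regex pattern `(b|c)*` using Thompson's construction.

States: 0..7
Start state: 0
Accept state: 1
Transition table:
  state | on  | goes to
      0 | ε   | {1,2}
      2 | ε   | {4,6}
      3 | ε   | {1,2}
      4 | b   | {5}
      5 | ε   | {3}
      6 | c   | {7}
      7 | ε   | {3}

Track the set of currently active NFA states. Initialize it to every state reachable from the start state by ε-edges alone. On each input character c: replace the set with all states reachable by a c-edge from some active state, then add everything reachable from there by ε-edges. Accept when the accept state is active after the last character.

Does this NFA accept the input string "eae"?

start: ε-closure({0}) = {0,1,2,4,6}
'e' @ 1: {}  — no active states
rest 'ae' ignored (set empty)
end set {} — state 1 not in

Answer: REJECT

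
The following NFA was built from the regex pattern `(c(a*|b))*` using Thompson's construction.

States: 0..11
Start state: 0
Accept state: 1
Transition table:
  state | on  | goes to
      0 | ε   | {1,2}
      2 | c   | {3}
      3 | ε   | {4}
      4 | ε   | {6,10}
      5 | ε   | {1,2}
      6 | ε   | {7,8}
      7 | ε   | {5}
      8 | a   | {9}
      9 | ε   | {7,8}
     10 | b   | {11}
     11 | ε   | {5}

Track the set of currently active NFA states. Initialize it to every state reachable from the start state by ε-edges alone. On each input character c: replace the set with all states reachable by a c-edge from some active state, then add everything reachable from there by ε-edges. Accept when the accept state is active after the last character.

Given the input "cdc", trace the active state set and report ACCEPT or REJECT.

Answer: REJECT

Steps:
initial (ε-close {0}): {0,1,2}
'c' @ 1: {1,2,3,4,5,6,7,8,10}  [accepting]
'd' @ 2: {}  — dead — no transitions
rest 'c' ignored (set empty)
end set {} — state 1 not in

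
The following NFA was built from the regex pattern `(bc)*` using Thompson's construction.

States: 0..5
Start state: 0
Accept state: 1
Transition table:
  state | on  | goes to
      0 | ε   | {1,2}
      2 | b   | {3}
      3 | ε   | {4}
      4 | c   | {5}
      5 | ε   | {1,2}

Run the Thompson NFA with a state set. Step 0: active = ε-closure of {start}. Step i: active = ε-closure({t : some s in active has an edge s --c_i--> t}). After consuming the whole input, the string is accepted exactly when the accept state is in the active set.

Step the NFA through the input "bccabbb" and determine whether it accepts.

Answer: REJECT

Trace:
S₀ = ε-closure({0}) = {0,1,2}
'b' @ 1: {3,4}
'c' @ 2: {1,2,5}  [accepting]
'c' @ 3: {}  — dead — no transitions
rest 'abbb' ignored (set empty)
final: {}; accept 1 not in set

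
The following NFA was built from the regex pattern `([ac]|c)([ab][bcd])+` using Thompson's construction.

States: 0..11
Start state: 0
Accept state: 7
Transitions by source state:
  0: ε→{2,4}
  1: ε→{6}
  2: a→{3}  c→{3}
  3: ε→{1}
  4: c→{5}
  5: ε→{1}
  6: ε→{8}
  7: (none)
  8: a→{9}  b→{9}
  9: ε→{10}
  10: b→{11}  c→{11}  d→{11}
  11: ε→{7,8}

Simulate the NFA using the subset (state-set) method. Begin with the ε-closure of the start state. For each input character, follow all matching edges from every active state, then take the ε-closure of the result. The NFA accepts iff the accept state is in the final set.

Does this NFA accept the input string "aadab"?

start: ε-closure({0}) = {0,2,4}
'a' @ 1: {1,3,6,8}
'a' @ 2: {9,10}
'd' @ 3: {7,8,11}  ✓accept
'a' @ 4: {9,10}
'b' @ 5: {7,8,11}  ✓accept
end set {7,8,11} — state 7 in

Answer: ACCEPT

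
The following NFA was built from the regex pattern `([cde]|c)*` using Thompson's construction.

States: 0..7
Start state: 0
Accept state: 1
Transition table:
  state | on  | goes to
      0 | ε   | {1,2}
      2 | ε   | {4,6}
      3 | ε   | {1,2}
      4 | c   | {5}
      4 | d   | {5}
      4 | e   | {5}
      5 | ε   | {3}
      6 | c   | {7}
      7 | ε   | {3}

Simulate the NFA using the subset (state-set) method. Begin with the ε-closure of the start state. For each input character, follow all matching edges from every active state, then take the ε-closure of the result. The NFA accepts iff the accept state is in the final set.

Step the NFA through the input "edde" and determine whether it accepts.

Answer: ACCEPT

Derivation:
S₀ = ε-closure({0}) = {0,1,2,4,6}
'e' @ 1: {1,2,3,4,5,6}  (accept∈set)
'd' @ 2: {1,2,3,4,5,6}  (accept∈set)
'd' @ 3: {1,2,3,4,5,6}  (accept∈set)
'e' @ 4: {1,2,3,4,5,6}  (accept∈set)
final: {1,2,3,4,5,6}; accept 1 in set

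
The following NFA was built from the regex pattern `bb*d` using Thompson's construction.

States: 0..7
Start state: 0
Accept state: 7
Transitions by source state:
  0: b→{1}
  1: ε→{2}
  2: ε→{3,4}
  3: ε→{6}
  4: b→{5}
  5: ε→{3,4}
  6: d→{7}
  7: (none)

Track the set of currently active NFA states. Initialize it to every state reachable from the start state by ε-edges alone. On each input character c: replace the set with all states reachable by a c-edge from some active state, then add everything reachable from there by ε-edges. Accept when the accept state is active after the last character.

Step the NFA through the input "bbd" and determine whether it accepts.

Answer: ACCEPT

Steps:
S₀ = ε-closure({0}) = {0}
'b' @ 1: {1,2,3,4,6}
'b' @ 2: {3,4,5,6}
'd' @ 3: {7}  (accept∈set)
final: {7}; accept 7 in set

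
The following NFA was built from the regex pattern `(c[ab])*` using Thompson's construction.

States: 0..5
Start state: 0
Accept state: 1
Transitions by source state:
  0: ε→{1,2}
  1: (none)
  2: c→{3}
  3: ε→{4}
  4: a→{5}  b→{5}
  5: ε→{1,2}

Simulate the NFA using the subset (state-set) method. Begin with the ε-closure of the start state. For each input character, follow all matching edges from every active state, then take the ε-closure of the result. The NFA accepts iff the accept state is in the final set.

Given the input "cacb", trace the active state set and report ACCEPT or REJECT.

Answer: ACCEPT

Derivation:
initial (ε-close {0}): {0,1,2}
'c' @ 1: {3,4}
'a' @ 2: {1,2,5}  [accepting]
'c' @ 3: {3,4}
'b' @ 4: {1,2,5}  [accepting]
final: {1,2,5}; accept 1 in set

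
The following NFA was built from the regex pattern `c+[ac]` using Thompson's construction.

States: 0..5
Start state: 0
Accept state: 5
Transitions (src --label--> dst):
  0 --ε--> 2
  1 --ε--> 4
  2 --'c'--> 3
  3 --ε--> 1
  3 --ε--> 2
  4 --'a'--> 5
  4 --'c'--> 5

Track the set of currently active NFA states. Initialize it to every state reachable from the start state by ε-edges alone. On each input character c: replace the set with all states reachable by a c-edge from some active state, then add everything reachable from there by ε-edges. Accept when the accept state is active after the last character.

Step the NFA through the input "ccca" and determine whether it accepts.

Answer: ACCEPT

Steps:
start: ε-closure({0}) = {0,2}
'c' @ 1: {1,2,3,4}
'c' @ 2: {1,2,3,4,5}  (accept∈set)
'c' @ 3: {1,2,3,4,5}  (accept∈set)
'a' @ 4: {5}  (accept∈set)
after full input: {5}  (accept=5 in)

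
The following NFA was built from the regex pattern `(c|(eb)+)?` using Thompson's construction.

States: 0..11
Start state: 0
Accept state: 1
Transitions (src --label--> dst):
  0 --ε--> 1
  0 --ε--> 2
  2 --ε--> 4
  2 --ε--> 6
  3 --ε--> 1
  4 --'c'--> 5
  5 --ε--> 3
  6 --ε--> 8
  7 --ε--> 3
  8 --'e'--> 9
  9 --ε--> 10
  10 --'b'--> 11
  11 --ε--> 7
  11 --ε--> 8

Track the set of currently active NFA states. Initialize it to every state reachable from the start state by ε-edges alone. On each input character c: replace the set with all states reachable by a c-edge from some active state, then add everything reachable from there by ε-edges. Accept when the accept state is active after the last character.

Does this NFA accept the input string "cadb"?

Answer: REJECT

Derivation:
start: ε-closure({0}) = {0,1,2,4,6,8}
'c' @ 1: {1,3,5}  [accepting]
'a' @ 2: {}  — dead — no transitions
rest 'db' ignored (set empty)
after full input: {}  (accept=1 not in)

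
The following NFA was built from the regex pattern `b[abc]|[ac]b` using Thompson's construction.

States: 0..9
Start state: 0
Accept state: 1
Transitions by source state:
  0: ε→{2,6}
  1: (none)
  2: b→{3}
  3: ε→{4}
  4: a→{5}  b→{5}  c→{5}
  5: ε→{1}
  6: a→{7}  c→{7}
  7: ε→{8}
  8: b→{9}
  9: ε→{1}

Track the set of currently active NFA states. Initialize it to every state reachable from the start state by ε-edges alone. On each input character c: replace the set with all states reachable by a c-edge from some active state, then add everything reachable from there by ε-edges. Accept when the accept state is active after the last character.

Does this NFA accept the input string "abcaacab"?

Answer: REJECT

Derivation:
start: ε-closure({0}) = {0,2,6}
'a' @ 1: {7,8}
'b' @ 2: {1,9}  ✓accept
'c' @ 3: {}  — dead — no transitions
rest 'aacab' ignored (set empty)
final: {}; accept 1 not in set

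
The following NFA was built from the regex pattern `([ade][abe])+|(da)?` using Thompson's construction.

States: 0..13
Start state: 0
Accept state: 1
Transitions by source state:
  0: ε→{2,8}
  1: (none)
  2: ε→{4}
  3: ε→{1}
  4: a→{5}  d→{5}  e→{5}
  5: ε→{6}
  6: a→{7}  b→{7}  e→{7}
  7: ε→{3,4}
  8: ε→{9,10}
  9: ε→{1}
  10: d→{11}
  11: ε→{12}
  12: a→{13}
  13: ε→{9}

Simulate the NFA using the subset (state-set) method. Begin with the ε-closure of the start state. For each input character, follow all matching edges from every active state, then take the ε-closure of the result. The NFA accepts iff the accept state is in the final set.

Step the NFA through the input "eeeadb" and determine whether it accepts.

Answer: ACCEPT

Derivation:
S₀ = ε-closure({0}) = {0,1,2,4,8,9,10}
'e' @ 1: {5,6}
'e' @ 2: {1,3,4,7}  [accepting]
'e' @ 3: {5,6}
'a' @ 4: {1,3,4,7}  [accepting]
'd' @ 5: {5,6}
'b' @ 6: {1,3,4,7}  [accepting]
end set {1,3,4,7} — state 1 in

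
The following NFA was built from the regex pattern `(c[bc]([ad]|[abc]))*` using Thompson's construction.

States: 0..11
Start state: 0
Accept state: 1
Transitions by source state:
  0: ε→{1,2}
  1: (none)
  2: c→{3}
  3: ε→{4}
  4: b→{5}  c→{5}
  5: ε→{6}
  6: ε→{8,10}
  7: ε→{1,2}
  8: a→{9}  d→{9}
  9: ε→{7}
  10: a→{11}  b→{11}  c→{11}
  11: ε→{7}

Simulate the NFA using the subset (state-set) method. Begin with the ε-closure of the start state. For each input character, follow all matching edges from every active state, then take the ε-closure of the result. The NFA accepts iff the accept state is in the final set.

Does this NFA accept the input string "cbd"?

Answer: ACCEPT

Trace:
S₀ = ε-closure({0}) = {0,1,2}
'c' @ 1: {3,4}
'b' @ 2: {5,6,8,10}
'd' @ 3: {1,2,7,9}  (accept∈set)
after full input: {1,2,7,9}  (accept=1 in)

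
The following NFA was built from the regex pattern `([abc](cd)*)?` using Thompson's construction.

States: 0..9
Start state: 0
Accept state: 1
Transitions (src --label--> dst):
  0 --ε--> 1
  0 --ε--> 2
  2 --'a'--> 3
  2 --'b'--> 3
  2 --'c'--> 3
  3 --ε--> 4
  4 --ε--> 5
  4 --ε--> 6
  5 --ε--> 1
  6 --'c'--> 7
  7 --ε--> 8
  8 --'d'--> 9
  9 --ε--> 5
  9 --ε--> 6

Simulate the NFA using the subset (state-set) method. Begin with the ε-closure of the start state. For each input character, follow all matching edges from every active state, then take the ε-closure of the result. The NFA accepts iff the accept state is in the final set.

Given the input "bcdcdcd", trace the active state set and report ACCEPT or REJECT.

start: ε-closure({0}) = {0,1,2}
'b' @ 1: {1,3,4,5,6}  ✓accept
'c' @ 2: {7,8}
'd' @ 3: {1,5,6,9}  ✓accept
'c' @ 4: {7,8}
'd' @ 5: {1,5,6,9}  ✓accept
'c' @ 6: {7,8}
'd' @ 7: {1,5,6,9}  ✓accept
after full input: {1,5,6,9}  (accept=1 in)

Answer: ACCEPT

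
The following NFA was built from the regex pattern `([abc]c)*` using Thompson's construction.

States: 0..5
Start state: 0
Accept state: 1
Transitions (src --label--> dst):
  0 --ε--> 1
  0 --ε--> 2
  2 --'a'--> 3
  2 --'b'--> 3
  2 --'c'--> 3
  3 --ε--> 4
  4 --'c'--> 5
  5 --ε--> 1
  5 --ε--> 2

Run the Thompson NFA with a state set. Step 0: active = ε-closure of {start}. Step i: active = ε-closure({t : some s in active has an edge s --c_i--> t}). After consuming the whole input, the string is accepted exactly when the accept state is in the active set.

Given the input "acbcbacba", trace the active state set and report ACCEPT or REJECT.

Answer: REJECT

Steps:
initial (ε-close {0}): {0,1,2}
'a' @ 1: {3,4}
'c' @ 2: {1,2,5}  ✓accept
'b' @ 3: {3,4}
'c' @ 4: {1,2,5}  ✓accept
'b' @ 5: {3,4}
'a' @ 6: {}  — no active states
rest 'cba' ignored (set empty)
after full input: {}  (accept=1 not in)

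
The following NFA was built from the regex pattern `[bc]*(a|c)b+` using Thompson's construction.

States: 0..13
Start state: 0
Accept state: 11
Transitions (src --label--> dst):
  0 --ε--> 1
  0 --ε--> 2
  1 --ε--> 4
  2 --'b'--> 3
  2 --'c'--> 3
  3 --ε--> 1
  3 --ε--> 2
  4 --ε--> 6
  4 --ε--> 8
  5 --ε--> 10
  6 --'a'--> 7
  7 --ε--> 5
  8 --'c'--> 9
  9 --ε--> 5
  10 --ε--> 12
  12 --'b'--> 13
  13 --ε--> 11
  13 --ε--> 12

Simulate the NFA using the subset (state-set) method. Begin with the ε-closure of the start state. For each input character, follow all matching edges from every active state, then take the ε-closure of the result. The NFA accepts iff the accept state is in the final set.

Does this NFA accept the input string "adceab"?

Answer: REJECT

Steps:
initial (ε-close {0}): {0,1,2,4,6,8}
'a' @ 1: {5,7,10,12}
'd' @ 2: {}  — dead — no transitions
rest 'ceab' ignored (set empty)
after full input: {}  (accept=11 not in)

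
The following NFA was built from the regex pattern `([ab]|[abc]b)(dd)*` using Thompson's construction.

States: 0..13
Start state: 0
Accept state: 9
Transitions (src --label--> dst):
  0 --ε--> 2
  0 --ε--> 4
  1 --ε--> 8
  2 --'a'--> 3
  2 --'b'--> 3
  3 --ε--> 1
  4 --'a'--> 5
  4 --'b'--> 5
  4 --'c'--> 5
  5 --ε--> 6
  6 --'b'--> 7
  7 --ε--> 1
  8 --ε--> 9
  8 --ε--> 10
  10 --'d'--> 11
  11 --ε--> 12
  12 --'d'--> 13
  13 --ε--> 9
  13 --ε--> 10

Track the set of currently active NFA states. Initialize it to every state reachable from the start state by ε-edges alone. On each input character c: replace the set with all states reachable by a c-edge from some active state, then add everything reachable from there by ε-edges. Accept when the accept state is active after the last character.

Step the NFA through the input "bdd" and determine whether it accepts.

Answer: ACCEPT

Trace:
initial (ε-close {0}): {0,2,4}
'b' @ 1: {1,3,5,6,8,9,10}  (accept∈set)
'd' @ 2: {11,12}
'd' @ 3: {9,10,13}  (accept∈set)
end set {9,10,13} — state 9 in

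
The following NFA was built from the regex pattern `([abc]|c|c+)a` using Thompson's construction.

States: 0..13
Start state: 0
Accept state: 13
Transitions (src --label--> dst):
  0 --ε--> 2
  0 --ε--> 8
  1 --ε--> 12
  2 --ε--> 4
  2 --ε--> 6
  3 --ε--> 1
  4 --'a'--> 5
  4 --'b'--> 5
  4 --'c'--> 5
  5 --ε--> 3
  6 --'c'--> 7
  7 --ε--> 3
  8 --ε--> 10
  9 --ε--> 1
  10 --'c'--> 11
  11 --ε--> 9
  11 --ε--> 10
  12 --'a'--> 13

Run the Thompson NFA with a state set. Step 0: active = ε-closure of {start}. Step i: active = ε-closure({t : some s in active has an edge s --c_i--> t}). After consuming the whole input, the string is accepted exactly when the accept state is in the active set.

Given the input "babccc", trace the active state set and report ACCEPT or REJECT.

Answer: REJECT

Derivation:
start: ε-closure({0}) = {0,2,4,6,8,10}
'b' @ 1: {1,3,5,12}
'a' @ 2: {13}  ✓accept
'b' @ 3: {}  — dead — no transitions
rest 'ccc' ignored (set empty)
final: {}; accept 13 not in set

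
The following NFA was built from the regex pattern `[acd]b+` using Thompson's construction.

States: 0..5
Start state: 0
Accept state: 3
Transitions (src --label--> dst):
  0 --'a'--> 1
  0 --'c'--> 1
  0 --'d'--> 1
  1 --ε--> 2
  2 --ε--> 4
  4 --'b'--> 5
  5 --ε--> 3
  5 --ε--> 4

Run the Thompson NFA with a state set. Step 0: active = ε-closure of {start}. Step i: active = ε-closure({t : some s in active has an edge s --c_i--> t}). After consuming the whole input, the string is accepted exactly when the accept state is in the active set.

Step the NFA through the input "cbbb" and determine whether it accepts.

Answer: ACCEPT

Derivation:
initial (ε-close {0}): {0}
'c' @ 1: {1,2,4}
'b' @ 2: {3,4,5}  (accept∈set)
'b' @ 3: {3,4,5}  (accept∈set)
'b' @ 4: {3,4,5}  (accept∈set)
final: {3,4,5}; accept 3 in set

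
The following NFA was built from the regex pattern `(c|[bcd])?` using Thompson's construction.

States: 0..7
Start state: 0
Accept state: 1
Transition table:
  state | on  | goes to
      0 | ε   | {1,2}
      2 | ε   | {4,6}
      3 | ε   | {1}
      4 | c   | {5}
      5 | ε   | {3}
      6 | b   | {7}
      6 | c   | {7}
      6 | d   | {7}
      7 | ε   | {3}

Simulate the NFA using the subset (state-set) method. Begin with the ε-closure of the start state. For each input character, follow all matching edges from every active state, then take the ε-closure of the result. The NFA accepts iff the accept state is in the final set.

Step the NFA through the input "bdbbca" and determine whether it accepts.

S₀ = ε-closure({0}) = {0,1,2,4,6}
'b' @ 1: {1,3,7}  [accepting]
'd' @ 2: {}  — no active states
rest 'bbca' ignored (set empty)
final: {}; accept 1 not in set

Answer: REJECT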